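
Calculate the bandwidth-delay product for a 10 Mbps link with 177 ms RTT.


BDP = bandwidth * RTT
= 10 Mbps * 177 ms
= 10 * 1e6 * 177 / 1000 bits
= 1770000 bits
= 221250 bytes
= 216.0645 KB
BDP = 1770000 bits (221250 bytes)


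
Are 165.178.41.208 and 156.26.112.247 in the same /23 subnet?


Mask: 255.255.254.0
165.178.41.208 AND mask = 165.178.40.0
156.26.112.247 AND mask = 156.26.112.0
No, different subnets (165.178.40.0 vs 156.26.112.0)


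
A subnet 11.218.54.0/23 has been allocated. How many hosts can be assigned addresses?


Host bits = 32 - 23 = 9
Total addresses = 2^9 = 512
Usable = total - 2 (network and broadcast)
Usable hosts: 510


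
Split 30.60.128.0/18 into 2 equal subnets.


New prefix = 18 + 1 = 19
Each subnet has 8192 addresses
  30.60.128.0/19
  30.60.160.0/19
Subnets: 30.60.128.0/19, 30.60.160.0/19


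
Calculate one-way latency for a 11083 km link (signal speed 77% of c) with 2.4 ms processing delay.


Speed = 0.77 * 3e5 km/s = 231000 km/s
Propagation delay = 11083 / 231000 = 0.048 s = 47.9784 ms
Processing delay = 2.4 ms
Total one-way latency = 50.3784 ms


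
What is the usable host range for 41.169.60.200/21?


Network: 41.169.56.0
Broadcast: 41.169.63.255
First usable = network + 1
Last usable = broadcast - 1
Range: 41.169.56.1 to 41.169.63.254


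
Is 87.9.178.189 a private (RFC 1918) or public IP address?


RFC 1918 private ranges:
  10.0.0.0/8 (10.0.0.0 - 10.255.255.255)
  172.16.0.0/12 (172.16.0.0 - 172.31.255.255)
  192.168.0.0/16 (192.168.0.0 - 192.168.255.255)
Public (not in any RFC 1918 range)


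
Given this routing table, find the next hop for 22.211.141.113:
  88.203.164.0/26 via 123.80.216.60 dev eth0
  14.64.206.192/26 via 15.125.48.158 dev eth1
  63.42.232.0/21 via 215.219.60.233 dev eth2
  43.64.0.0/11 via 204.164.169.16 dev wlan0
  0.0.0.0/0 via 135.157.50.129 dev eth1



Longest prefix match for 22.211.141.113:
  /26 88.203.164.0: no
  /26 14.64.206.192: no
  /21 63.42.232.0: no
  /11 43.64.0.0: no
  /0 0.0.0.0: MATCH
Selected: next-hop 135.157.50.129 via eth1 (matched /0)


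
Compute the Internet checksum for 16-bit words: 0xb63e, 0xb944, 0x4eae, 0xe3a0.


Sum all words (with carry folding):
+ 0xb63e = 0xb63e
+ 0xb944 = 0x6f83
+ 0x4eae = 0xbe31
+ 0xe3a0 = 0xa1d2
One's complement: ~0xa1d2
Checksum = 0x5e2d


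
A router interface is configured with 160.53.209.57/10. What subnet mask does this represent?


/10 means 10 network bits, 22 host bits
Binary: 11111111110000000000000000000000
Mask: 255.192.0.0


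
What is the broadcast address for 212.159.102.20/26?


Network: 212.159.102.0/26
Host bits = 6
Set all host bits to 1:
Broadcast: 212.159.102.63


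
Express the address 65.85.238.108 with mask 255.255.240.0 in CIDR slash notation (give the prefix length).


Binary: 11111111.11111111.11110000.00000000
Count leading 1s
Prefix: /20


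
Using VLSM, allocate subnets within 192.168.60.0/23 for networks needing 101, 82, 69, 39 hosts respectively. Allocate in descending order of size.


101 hosts -> /25 (126 usable): 192.168.60.0/25
82 hosts -> /25 (126 usable): 192.168.60.128/25
69 hosts -> /25 (126 usable): 192.168.61.0/25
39 hosts -> /26 (62 usable): 192.168.61.128/26
Allocation: 192.168.60.0/25 (101 hosts, 126 usable); 192.168.60.128/25 (82 hosts, 126 usable); 192.168.61.0/25 (69 hosts, 126 usable); 192.168.61.128/26 (39 hosts, 62 usable)


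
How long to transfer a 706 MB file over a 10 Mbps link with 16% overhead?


Effective throughput = 10 * (1 - 16/100) = 8.4 Mbps
File size in Mb = 706 * 8 = 5648 Mb
Time = 5648 / 8.4
Time = 672.381 seconds


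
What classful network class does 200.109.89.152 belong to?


First octet: 200
Binary: 11001000
110xxxxx -> Class C (192-223)
Class C, default mask 255.255.255.0 (/24)


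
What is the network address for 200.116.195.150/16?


IP:   11001000.01110100.11000011.10010110
Mask: 11111111.11111111.00000000.00000000
AND operation:
Net:  11001000.01110100.00000000.00000000
Network: 200.116.0.0/16


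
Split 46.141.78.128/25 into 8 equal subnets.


New prefix = 25 + 3 = 28
Each subnet has 16 addresses
  46.141.78.128/28
  46.141.78.144/28
  46.141.78.160/28
  46.141.78.176/28
  46.141.78.192/28
  46.141.78.208/28
  46.141.78.224/28
  46.141.78.240/28
Subnets: 46.141.78.128/28, 46.141.78.144/28, 46.141.78.160/28, 46.141.78.176/28, 46.141.78.192/28, 46.141.78.208/28, 46.141.78.224/28, 46.141.78.240/28


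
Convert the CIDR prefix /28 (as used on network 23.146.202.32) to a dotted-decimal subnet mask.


/28 means 28 network bits, 4 host bits
Binary: 11111111111111111111111111110000
Mask: 255.255.255.240


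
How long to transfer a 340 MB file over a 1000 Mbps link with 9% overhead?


Effective throughput = 1000 * (1 - 9/100) = 910 Mbps
File size in Mb = 340 * 8 = 2720 Mb
Time = 2720 / 910
Time = 2.989 seconds


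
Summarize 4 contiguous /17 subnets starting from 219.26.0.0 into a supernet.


Original prefix: /17
Number of subnets: 4 = 2^2
New prefix = 17 - 2 = 15
Supernet: 219.26.0.0/15


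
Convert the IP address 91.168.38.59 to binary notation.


91 = 01011011
168 = 10101000
38 = 00100110
59 = 00111011
Binary: 01011011.10101000.00100110.00111011


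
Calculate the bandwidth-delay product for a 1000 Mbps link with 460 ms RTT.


BDP = bandwidth * RTT
= 1000 Mbps * 460 ms
= 1000 * 1e6 * 460 / 1000 bits
= 460000000 bits
= 57500000 bytes
= 56152.3438 KB
BDP = 460000000 bits (57500000 bytes)


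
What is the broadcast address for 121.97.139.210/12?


Network: 121.96.0.0/12
Host bits = 20
Set all host bits to 1:
Broadcast: 121.111.255.255


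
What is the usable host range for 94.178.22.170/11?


Network: 94.160.0.0
Broadcast: 94.191.255.255
First usable = network + 1
Last usable = broadcast - 1
Range: 94.160.0.1 to 94.191.255.254


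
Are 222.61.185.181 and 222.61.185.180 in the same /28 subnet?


Mask: 255.255.255.240
222.61.185.181 AND mask = 222.61.185.176
222.61.185.180 AND mask = 222.61.185.176
Yes, same subnet (222.61.185.176)


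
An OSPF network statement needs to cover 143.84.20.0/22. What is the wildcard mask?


Subnet mask: 255.255.252.0
Wildcard = 255.255.255.255 - subnet mask
255 - 255 = 0
255 - 255 = 0
255 - 252 = 3
255 - 0 = 255
Wildcard: 0.0.3.255


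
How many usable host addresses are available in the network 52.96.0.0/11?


Host bits = 32 - 11 = 21
Total addresses = 2^21 = 2097152
Usable = total - 2 (network and broadcast)
Usable hosts: 2097150


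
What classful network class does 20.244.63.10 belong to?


First octet: 20
Binary: 00010100
0xxxxxxx -> Class A (1-126)
Class A, default mask 255.0.0.0 (/8)


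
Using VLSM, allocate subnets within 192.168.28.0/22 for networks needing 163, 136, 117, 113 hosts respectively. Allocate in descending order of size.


163 hosts -> /24 (254 usable): 192.168.28.0/24
136 hosts -> /24 (254 usable): 192.168.29.0/24
117 hosts -> /25 (126 usable): 192.168.30.0/25
113 hosts -> /25 (126 usable): 192.168.30.128/25
Allocation: 192.168.28.0/24 (163 hosts, 254 usable); 192.168.29.0/24 (136 hosts, 254 usable); 192.168.30.0/25 (117 hosts, 126 usable); 192.168.30.128/25 (113 hosts, 126 usable)


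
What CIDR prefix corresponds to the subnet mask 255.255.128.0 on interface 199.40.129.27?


Binary: 11111111.11111111.10000000.00000000
Count leading 1s
Prefix: /17


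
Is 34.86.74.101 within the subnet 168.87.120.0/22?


Subnet network: 168.87.120.0
Test IP AND mask: 34.86.72.0
No, 34.86.74.101 is not in 168.87.120.0/22


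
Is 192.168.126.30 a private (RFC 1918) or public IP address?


RFC 1918 private ranges:
  10.0.0.0/8 (10.0.0.0 - 10.255.255.255)
  172.16.0.0/12 (172.16.0.0 - 172.31.255.255)
  192.168.0.0/16 (192.168.0.0 - 192.168.255.255)
Private (in 192.168.0.0/16)


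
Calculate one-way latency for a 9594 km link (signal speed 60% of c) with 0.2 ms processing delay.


Speed = 0.6 * 3e5 km/s = 180000 km/s
Propagation delay = 9594 / 180000 = 0.0533 s = 53.3 ms
Processing delay = 0.2 ms
Total one-way latency = 53.5 ms


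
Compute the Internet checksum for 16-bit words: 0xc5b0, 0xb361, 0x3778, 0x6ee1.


Sum all words (with carry folding):
+ 0xc5b0 = 0xc5b0
+ 0xb361 = 0x7912
+ 0x3778 = 0xb08a
+ 0x6ee1 = 0x1f6c
One's complement: ~0x1f6c
Checksum = 0xe093


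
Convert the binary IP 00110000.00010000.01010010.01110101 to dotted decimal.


00110000 = 48
00010000 = 16
01010010 = 82
01110101 = 117
IP: 48.16.82.117


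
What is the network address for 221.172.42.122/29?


IP:   11011101.10101100.00101010.01111010
Mask: 11111111.11111111.11111111.11111000
AND operation:
Net:  11011101.10101100.00101010.01111000
Network: 221.172.42.120/29


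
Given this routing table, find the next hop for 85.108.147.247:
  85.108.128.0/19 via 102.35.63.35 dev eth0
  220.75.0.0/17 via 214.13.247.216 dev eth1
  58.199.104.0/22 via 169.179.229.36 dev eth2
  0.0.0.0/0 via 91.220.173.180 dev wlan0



Longest prefix match for 85.108.147.247:
  /19 85.108.128.0: MATCH
  /17 220.75.0.0: no
  /22 58.199.104.0: no
  /0 0.0.0.0: MATCH
Selected: next-hop 102.35.63.35 via eth0 (matched /19)


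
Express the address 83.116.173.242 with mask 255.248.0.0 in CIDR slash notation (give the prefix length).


Binary: 11111111.11111000.00000000.00000000
Count leading 1s
Prefix: /13


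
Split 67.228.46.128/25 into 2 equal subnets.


New prefix = 25 + 1 = 26
Each subnet has 64 addresses
  67.228.46.128/26
  67.228.46.192/26
Subnets: 67.228.46.128/26, 67.228.46.192/26


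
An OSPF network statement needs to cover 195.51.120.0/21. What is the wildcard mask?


Subnet mask: 255.255.248.0
Wildcard = 255.255.255.255 - subnet mask
255 - 255 = 0
255 - 255 = 0
255 - 248 = 7
255 - 0 = 255
Wildcard: 0.0.7.255


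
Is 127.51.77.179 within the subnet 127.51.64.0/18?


Subnet network: 127.51.64.0
Test IP AND mask: 127.51.64.0
Yes, 127.51.77.179 is in 127.51.64.0/18


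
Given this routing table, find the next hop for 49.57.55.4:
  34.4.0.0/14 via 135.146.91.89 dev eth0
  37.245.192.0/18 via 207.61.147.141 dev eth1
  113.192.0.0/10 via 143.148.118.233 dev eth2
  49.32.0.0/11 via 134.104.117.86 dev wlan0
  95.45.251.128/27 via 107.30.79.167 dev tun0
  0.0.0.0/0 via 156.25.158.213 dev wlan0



Longest prefix match for 49.57.55.4:
  /14 34.4.0.0: no
  /18 37.245.192.0: no
  /10 113.192.0.0: no
  /11 49.32.0.0: MATCH
  /27 95.45.251.128: no
  /0 0.0.0.0: MATCH
Selected: next-hop 134.104.117.86 via wlan0 (matched /11)


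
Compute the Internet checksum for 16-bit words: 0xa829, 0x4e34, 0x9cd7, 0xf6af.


Sum all words (with carry folding):
+ 0xa829 = 0xa829
+ 0x4e34 = 0xf65d
+ 0x9cd7 = 0x9335
+ 0xf6af = 0x89e5
One's complement: ~0x89e5
Checksum = 0x761a


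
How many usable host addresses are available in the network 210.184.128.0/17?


Host bits = 32 - 17 = 15
Total addresses = 2^15 = 32768
Usable = total - 2 (network and broadcast)
Usable hosts: 32766


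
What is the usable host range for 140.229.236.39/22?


Network: 140.229.236.0
Broadcast: 140.229.239.255
First usable = network + 1
Last usable = broadcast - 1
Range: 140.229.236.1 to 140.229.239.254


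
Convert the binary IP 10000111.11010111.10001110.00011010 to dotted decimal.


10000111 = 135
11010111 = 215
10001110 = 142
00011010 = 26
IP: 135.215.142.26


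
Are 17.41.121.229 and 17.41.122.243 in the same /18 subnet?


Mask: 255.255.192.0
17.41.121.229 AND mask = 17.41.64.0
17.41.122.243 AND mask = 17.41.64.0
Yes, same subnet (17.41.64.0)


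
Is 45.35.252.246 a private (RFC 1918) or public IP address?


RFC 1918 private ranges:
  10.0.0.0/8 (10.0.0.0 - 10.255.255.255)
  172.16.0.0/12 (172.16.0.0 - 172.31.255.255)
  192.168.0.0/16 (192.168.0.0 - 192.168.255.255)
Public (not in any RFC 1918 range)


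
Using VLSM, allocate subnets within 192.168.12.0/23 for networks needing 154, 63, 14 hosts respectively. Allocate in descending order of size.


154 hosts -> /24 (254 usable): 192.168.12.0/24
63 hosts -> /25 (126 usable): 192.168.13.0/25
14 hosts -> /28 (14 usable): 192.168.13.128/28
Allocation: 192.168.12.0/24 (154 hosts, 254 usable); 192.168.13.0/25 (63 hosts, 126 usable); 192.168.13.128/28 (14 hosts, 14 usable)


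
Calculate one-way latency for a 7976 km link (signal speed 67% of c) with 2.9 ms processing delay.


Speed = 0.67 * 3e5 km/s = 201000 km/s
Propagation delay = 7976 / 201000 = 0.0397 s = 39.6816 ms
Processing delay = 2.9 ms
Total one-way latency = 42.5816 ms


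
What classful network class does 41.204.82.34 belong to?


First octet: 41
Binary: 00101001
0xxxxxxx -> Class A (1-126)
Class A, default mask 255.0.0.0 (/8)


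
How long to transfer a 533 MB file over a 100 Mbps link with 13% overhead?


Effective throughput = 100 * (1 - 13/100) = 87 Mbps
File size in Mb = 533 * 8 = 4264 Mb
Time = 4264 / 87
Time = 49.0115 seconds


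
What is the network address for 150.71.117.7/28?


IP:   10010110.01000111.01110101.00000111
Mask: 11111111.11111111.11111111.11110000
AND operation:
Net:  10010110.01000111.01110101.00000000
Network: 150.71.117.0/28


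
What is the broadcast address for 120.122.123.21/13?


Network: 120.120.0.0/13
Host bits = 19
Set all host bits to 1:
Broadcast: 120.127.255.255


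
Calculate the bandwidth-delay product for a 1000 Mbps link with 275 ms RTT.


BDP = bandwidth * RTT
= 1000 Mbps * 275 ms
= 1000 * 1e6 * 275 / 1000 bits
= 275000000 bits
= 34375000 bytes
= 33569.3359 KB
BDP = 275000000 bits (34375000 bytes)


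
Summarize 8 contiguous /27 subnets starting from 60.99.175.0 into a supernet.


Original prefix: /27
Number of subnets: 8 = 2^3
New prefix = 27 - 3 = 24
Supernet: 60.99.175.0/24


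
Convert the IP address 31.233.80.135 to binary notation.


31 = 00011111
233 = 11101001
80 = 01010000
135 = 10000111
Binary: 00011111.11101001.01010000.10000111


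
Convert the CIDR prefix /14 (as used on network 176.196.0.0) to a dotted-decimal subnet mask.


/14 means 14 network bits, 18 host bits
Binary: 11111111111111000000000000000000
Mask: 255.252.0.0


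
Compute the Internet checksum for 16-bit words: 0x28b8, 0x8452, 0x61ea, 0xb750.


Sum all words (with carry folding):
+ 0x28b8 = 0x28b8
+ 0x8452 = 0xad0a
+ 0x61ea = 0x0ef5
+ 0xb750 = 0xc645
One's complement: ~0xc645
Checksum = 0x39ba


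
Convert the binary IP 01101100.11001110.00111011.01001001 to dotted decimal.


01101100 = 108
11001110 = 206
00111011 = 59
01001001 = 73
IP: 108.206.59.73


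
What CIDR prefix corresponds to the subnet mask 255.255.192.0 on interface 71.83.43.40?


Binary: 11111111.11111111.11000000.00000000
Count leading 1s
Prefix: /18


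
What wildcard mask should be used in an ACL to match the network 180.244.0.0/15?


Subnet mask: 255.254.0.0
Wildcard = 255.255.255.255 - subnet mask
255 - 255 = 0
255 - 254 = 1
255 - 0 = 255
255 - 0 = 255
Wildcard: 0.1.255.255


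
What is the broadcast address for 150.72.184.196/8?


Network: 150.0.0.0/8
Host bits = 24
Set all host bits to 1:
Broadcast: 150.255.255.255


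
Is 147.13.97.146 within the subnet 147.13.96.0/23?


Subnet network: 147.13.96.0
Test IP AND mask: 147.13.96.0
Yes, 147.13.97.146 is in 147.13.96.0/23


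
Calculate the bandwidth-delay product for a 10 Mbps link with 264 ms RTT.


BDP = bandwidth * RTT
= 10 Mbps * 264 ms
= 10 * 1e6 * 264 / 1000 bits
= 2640000 bits
= 330000 bytes
= 322.2656 KB
BDP = 2640000 bits (330000 bytes)


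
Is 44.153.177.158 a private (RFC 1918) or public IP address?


RFC 1918 private ranges:
  10.0.0.0/8 (10.0.0.0 - 10.255.255.255)
  172.16.0.0/12 (172.16.0.0 - 172.31.255.255)
  192.168.0.0/16 (192.168.0.0 - 192.168.255.255)
Public (not in any RFC 1918 range)


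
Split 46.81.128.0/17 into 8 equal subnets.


New prefix = 17 + 3 = 20
Each subnet has 4096 addresses
  46.81.128.0/20
  46.81.144.0/20
  46.81.160.0/20
  46.81.176.0/20
  46.81.192.0/20
  46.81.208.0/20
  46.81.224.0/20
  46.81.240.0/20
Subnets: 46.81.128.0/20, 46.81.144.0/20, 46.81.160.0/20, 46.81.176.0/20, 46.81.192.0/20, 46.81.208.0/20, 46.81.224.0/20, 46.81.240.0/20


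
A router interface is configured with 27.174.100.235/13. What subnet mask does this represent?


/13 means 13 network bits, 19 host bits
Binary: 11111111111110000000000000000000
Mask: 255.248.0.0


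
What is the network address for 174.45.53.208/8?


IP:   10101110.00101101.00110101.11010000
Mask: 11111111.00000000.00000000.00000000
AND operation:
Net:  10101110.00000000.00000000.00000000
Network: 174.0.0.0/8


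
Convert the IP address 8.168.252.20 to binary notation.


8 = 00001000
168 = 10101000
252 = 11111100
20 = 00010100
Binary: 00001000.10101000.11111100.00010100


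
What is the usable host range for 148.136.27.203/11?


Network: 148.128.0.0
Broadcast: 148.159.255.255
First usable = network + 1
Last usable = broadcast - 1
Range: 148.128.0.1 to 148.159.255.254


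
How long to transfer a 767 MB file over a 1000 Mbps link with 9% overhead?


Effective throughput = 1000 * (1 - 9/100) = 910 Mbps
File size in Mb = 767 * 8 = 6136 Mb
Time = 6136 / 910
Time = 6.7429 seconds


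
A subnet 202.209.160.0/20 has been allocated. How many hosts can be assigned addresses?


Host bits = 32 - 20 = 12
Total addresses = 2^12 = 4096
Usable = total - 2 (network and broadcast)
Usable hosts: 4094


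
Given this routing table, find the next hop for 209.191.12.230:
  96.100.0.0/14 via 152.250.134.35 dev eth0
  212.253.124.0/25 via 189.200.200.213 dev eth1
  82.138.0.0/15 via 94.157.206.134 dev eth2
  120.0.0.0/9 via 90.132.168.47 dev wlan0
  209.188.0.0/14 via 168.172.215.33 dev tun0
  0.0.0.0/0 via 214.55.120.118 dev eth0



Longest prefix match for 209.191.12.230:
  /14 96.100.0.0: no
  /25 212.253.124.0: no
  /15 82.138.0.0: no
  /9 120.0.0.0: no
  /14 209.188.0.0: MATCH
  /0 0.0.0.0: MATCH
Selected: next-hop 168.172.215.33 via tun0 (matched /14)


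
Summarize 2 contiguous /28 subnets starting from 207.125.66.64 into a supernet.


Original prefix: /28
Number of subnets: 2 = 2^1
New prefix = 28 - 1 = 27
Supernet: 207.125.66.64/27


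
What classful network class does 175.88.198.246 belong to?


First octet: 175
Binary: 10101111
10xxxxxx -> Class B (128-191)
Class B, default mask 255.255.0.0 (/16)


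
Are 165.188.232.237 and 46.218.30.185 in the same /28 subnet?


Mask: 255.255.255.240
165.188.232.237 AND mask = 165.188.232.224
46.218.30.185 AND mask = 46.218.30.176
No, different subnets (165.188.232.224 vs 46.218.30.176)


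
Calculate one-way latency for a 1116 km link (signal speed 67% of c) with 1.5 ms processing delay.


Speed = 0.67 * 3e5 km/s = 201000 km/s
Propagation delay = 1116 / 201000 = 0.0056 s = 5.5522 ms
Processing delay = 1.5 ms
Total one-way latency = 7.0522 ms


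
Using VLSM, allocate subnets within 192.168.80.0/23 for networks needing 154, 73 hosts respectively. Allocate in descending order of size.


154 hosts -> /24 (254 usable): 192.168.80.0/24
73 hosts -> /25 (126 usable): 192.168.81.0/25
Allocation: 192.168.80.0/24 (154 hosts, 254 usable); 192.168.81.0/25 (73 hosts, 126 usable)


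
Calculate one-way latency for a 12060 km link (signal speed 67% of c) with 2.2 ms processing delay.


Speed = 0.67 * 3e5 km/s = 201000 km/s
Propagation delay = 12060 / 201000 = 0.06 s = 60 ms
Processing delay = 2.2 ms
Total one-way latency = 62.2 ms


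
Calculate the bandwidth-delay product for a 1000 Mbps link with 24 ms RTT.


BDP = bandwidth * RTT
= 1000 Mbps * 24 ms
= 1000 * 1e6 * 24 / 1000 bits
= 24000000 bits
= 3000000 bytes
= 2929.6875 KB
BDP = 24000000 bits (3000000 bytes)


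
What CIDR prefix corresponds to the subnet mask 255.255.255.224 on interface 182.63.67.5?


Binary: 11111111.11111111.11111111.11100000
Count leading 1s
Prefix: /27


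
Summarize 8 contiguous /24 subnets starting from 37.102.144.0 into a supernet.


Original prefix: /24
Number of subnets: 8 = 2^3
New prefix = 24 - 3 = 21
Supernet: 37.102.144.0/21


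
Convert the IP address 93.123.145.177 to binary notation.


93 = 01011101
123 = 01111011
145 = 10010001
177 = 10110001
Binary: 01011101.01111011.10010001.10110001


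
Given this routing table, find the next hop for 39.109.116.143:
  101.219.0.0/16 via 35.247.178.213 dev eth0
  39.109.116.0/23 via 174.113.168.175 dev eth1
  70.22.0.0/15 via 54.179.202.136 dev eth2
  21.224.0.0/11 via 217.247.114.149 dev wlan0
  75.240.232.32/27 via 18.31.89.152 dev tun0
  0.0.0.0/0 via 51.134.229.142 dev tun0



Longest prefix match for 39.109.116.143:
  /16 101.219.0.0: no
  /23 39.109.116.0: MATCH
  /15 70.22.0.0: no
  /11 21.224.0.0: no
  /27 75.240.232.32: no
  /0 0.0.0.0: MATCH
Selected: next-hop 174.113.168.175 via eth1 (matched /23)


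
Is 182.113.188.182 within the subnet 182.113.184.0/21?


Subnet network: 182.113.184.0
Test IP AND mask: 182.113.184.0
Yes, 182.113.188.182 is in 182.113.184.0/21


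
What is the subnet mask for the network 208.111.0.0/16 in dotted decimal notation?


/16 means 16 network bits, 16 host bits
Binary: 11111111111111110000000000000000
Mask: 255.255.0.0


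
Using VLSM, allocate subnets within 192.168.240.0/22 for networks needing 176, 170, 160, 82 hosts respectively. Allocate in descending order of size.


176 hosts -> /24 (254 usable): 192.168.240.0/24
170 hosts -> /24 (254 usable): 192.168.241.0/24
160 hosts -> /24 (254 usable): 192.168.242.0/24
82 hosts -> /25 (126 usable): 192.168.243.0/25
Allocation: 192.168.240.0/24 (176 hosts, 254 usable); 192.168.241.0/24 (170 hosts, 254 usable); 192.168.242.0/24 (160 hosts, 254 usable); 192.168.243.0/25 (82 hosts, 126 usable)


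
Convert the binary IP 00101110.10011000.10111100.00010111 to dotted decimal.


00101110 = 46
10011000 = 152
10111100 = 188
00010111 = 23
IP: 46.152.188.23


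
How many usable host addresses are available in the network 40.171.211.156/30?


Host bits = 32 - 30 = 2
Total addresses = 2^2 = 4
Usable = total - 2 (network and broadcast)
Usable hosts: 2


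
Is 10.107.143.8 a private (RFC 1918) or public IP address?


RFC 1918 private ranges:
  10.0.0.0/8 (10.0.0.0 - 10.255.255.255)
  172.16.0.0/12 (172.16.0.0 - 172.31.255.255)
  192.168.0.0/16 (192.168.0.0 - 192.168.255.255)
Private (in 10.0.0.0/8)


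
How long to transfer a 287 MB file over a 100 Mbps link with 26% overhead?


Effective throughput = 100 * (1 - 26/100) = 74 Mbps
File size in Mb = 287 * 8 = 2296 Mb
Time = 2296 / 74
Time = 31.027 seconds


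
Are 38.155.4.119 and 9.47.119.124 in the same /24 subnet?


Mask: 255.255.255.0
38.155.4.119 AND mask = 38.155.4.0
9.47.119.124 AND mask = 9.47.119.0
No, different subnets (38.155.4.0 vs 9.47.119.0)


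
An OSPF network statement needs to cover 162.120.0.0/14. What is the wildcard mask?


Subnet mask: 255.252.0.0
Wildcard = 255.255.255.255 - subnet mask
255 - 255 = 0
255 - 252 = 3
255 - 0 = 255
255 - 0 = 255
Wildcard: 0.3.255.255


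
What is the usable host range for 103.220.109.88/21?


Network: 103.220.104.0
Broadcast: 103.220.111.255
First usable = network + 1
Last usable = broadcast - 1
Range: 103.220.104.1 to 103.220.111.254


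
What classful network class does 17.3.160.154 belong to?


First octet: 17
Binary: 00010001
0xxxxxxx -> Class A (1-126)
Class A, default mask 255.0.0.0 (/8)


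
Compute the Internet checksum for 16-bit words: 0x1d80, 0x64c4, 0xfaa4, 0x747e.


Sum all words (with carry folding):
+ 0x1d80 = 0x1d80
+ 0x64c4 = 0x8244
+ 0xfaa4 = 0x7ce9
+ 0x747e = 0xf167
One's complement: ~0xf167
Checksum = 0x0e98


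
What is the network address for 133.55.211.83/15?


IP:   10000101.00110111.11010011.01010011
Mask: 11111111.11111110.00000000.00000000
AND operation:
Net:  10000101.00110110.00000000.00000000
Network: 133.54.0.0/15


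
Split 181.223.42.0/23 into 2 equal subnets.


New prefix = 23 + 1 = 24
Each subnet has 256 addresses
  181.223.42.0/24
  181.223.43.0/24
Subnets: 181.223.42.0/24, 181.223.43.0/24


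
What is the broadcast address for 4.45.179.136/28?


Network: 4.45.179.128/28
Host bits = 4
Set all host bits to 1:
Broadcast: 4.45.179.143


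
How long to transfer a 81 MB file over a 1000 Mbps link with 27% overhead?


Effective throughput = 1000 * (1 - 27/100) = 730 Mbps
File size in Mb = 81 * 8 = 648 Mb
Time = 648 / 730
Time = 0.8877 seconds


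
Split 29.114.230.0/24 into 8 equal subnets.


New prefix = 24 + 3 = 27
Each subnet has 32 addresses
  29.114.230.0/27
  29.114.230.32/27
  29.114.230.64/27
  29.114.230.96/27
  29.114.230.128/27
  29.114.230.160/27
  29.114.230.192/27
  29.114.230.224/27
Subnets: 29.114.230.0/27, 29.114.230.32/27, 29.114.230.64/27, 29.114.230.96/27, 29.114.230.128/27, 29.114.230.160/27, 29.114.230.192/27, 29.114.230.224/27


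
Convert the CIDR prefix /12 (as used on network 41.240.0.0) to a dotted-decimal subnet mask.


/12 means 12 network bits, 20 host bits
Binary: 11111111111100000000000000000000
Mask: 255.240.0.0


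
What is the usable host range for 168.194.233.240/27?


Network: 168.194.233.224
Broadcast: 168.194.233.255
First usable = network + 1
Last usable = broadcast - 1
Range: 168.194.233.225 to 168.194.233.254


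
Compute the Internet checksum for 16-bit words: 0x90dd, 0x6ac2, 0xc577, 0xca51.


Sum all words (with carry folding):
+ 0x90dd = 0x90dd
+ 0x6ac2 = 0xfb9f
+ 0xc577 = 0xc117
+ 0xca51 = 0x8b69
One's complement: ~0x8b69
Checksum = 0x7496


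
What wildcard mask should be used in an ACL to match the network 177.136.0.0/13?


Subnet mask: 255.248.0.0
Wildcard = 255.255.255.255 - subnet mask
255 - 255 = 0
255 - 248 = 7
255 - 0 = 255
255 - 0 = 255
Wildcard: 0.7.255.255


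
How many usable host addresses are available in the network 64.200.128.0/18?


Host bits = 32 - 18 = 14
Total addresses = 2^14 = 16384
Usable = total - 2 (network and broadcast)
Usable hosts: 16382


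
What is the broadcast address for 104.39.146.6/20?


Network: 104.39.144.0/20
Host bits = 12
Set all host bits to 1:
Broadcast: 104.39.159.255


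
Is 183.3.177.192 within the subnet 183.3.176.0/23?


Subnet network: 183.3.176.0
Test IP AND mask: 183.3.176.0
Yes, 183.3.177.192 is in 183.3.176.0/23


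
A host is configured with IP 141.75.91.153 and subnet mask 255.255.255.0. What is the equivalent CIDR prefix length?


Binary: 11111111.11111111.11111111.00000000
Count leading 1s
Prefix: /24


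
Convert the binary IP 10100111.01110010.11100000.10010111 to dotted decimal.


10100111 = 167
01110010 = 114
11100000 = 224
10010111 = 151
IP: 167.114.224.151


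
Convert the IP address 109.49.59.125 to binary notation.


109 = 01101101
49 = 00110001
59 = 00111011
125 = 01111101
Binary: 01101101.00110001.00111011.01111101


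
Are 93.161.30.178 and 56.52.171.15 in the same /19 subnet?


Mask: 255.255.224.0
93.161.30.178 AND mask = 93.161.0.0
56.52.171.15 AND mask = 56.52.160.0
No, different subnets (93.161.0.0 vs 56.52.160.0)


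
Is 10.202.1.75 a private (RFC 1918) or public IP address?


RFC 1918 private ranges:
  10.0.0.0/8 (10.0.0.0 - 10.255.255.255)
  172.16.0.0/12 (172.16.0.0 - 172.31.255.255)
  192.168.0.0/16 (192.168.0.0 - 192.168.255.255)
Private (in 10.0.0.0/8)


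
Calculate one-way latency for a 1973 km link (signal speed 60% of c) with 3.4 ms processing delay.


Speed = 0.6 * 3e5 km/s = 180000 km/s
Propagation delay = 1973 / 180000 = 0.011 s = 10.9611 ms
Processing delay = 3.4 ms
Total one-way latency = 14.3611 ms


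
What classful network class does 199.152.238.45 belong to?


First octet: 199
Binary: 11000111
110xxxxx -> Class C (192-223)
Class C, default mask 255.255.255.0 (/24)


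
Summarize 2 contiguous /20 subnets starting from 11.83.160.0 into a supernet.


Original prefix: /20
Number of subnets: 2 = 2^1
New prefix = 20 - 1 = 19
Supernet: 11.83.160.0/19


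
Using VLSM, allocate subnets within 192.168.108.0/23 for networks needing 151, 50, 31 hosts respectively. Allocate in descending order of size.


151 hosts -> /24 (254 usable): 192.168.108.0/24
50 hosts -> /26 (62 usable): 192.168.109.0/26
31 hosts -> /26 (62 usable): 192.168.109.64/26
Allocation: 192.168.108.0/24 (151 hosts, 254 usable); 192.168.109.0/26 (50 hosts, 62 usable); 192.168.109.64/26 (31 hosts, 62 usable)


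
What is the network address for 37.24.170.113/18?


IP:   00100101.00011000.10101010.01110001
Mask: 11111111.11111111.11000000.00000000
AND operation:
Net:  00100101.00011000.10000000.00000000
Network: 37.24.128.0/18


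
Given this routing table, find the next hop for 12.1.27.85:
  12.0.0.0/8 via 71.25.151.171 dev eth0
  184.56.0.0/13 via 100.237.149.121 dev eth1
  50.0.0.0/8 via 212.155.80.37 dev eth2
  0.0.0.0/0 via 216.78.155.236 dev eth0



Longest prefix match for 12.1.27.85:
  /8 12.0.0.0: MATCH
  /13 184.56.0.0: no
  /8 50.0.0.0: no
  /0 0.0.0.0: MATCH
Selected: next-hop 71.25.151.171 via eth0 (matched /8)


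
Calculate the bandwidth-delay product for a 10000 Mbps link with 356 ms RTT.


BDP = bandwidth * RTT
= 10000 Mbps * 356 ms
= 10000 * 1e6 * 356 / 1000 bits
= 3560000000 bits
= 445000000 bytes
= 434570.3125 KB
BDP = 3560000000 bits (445000000 bytes)


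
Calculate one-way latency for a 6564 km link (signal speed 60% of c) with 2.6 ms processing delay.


Speed = 0.6 * 3e5 km/s = 180000 km/s
Propagation delay = 6564 / 180000 = 0.0365 s = 36.4667 ms
Processing delay = 2.6 ms
Total one-way latency = 39.0667 ms


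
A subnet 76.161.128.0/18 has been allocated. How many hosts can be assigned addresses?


Host bits = 32 - 18 = 14
Total addresses = 2^14 = 16384
Usable = total - 2 (network and broadcast)
Usable hosts: 16382


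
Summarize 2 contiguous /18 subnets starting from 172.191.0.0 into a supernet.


Original prefix: /18
Number of subnets: 2 = 2^1
New prefix = 18 - 1 = 17
Supernet: 172.191.0.0/17


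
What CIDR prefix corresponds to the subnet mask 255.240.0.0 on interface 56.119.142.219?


Binary: 11111111.11110000.00000000.00000000
Count leading 1s
Prefix: /12


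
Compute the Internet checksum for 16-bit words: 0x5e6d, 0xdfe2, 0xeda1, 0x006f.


Sum all words (with carry folding):
+ 0x5e6d = 0x5e6d
+ 0xdfe2 = 0x3e50
+ 0xeda1 = 0x2bf2
+ 0x006f = 0x2c61
One's complement: ~0x2c61
Checksum = 0xd39e


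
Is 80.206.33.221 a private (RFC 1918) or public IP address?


RFC 1918 private ranges:
  10.0.0.0/8 (10.0.0.0 - 10.255.255.255)
  172.16.0.0/12 (172.16.0.0 - 172.31.255.255)
  192.168.0.0/16 (192.168.0.0 - 192.168.255.255)
Public (not in any RFC 1918 range)


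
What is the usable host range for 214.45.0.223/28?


Network: 214.45.0.208
Broadcast: 214.45.0.223
First usable = network + 1
Last usable = broadcast - 1
Range: 214.45.0.209 to 214.45.0.222


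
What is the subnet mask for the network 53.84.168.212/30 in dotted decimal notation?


/30 means 30 network bits, 2 host bits
Binary: 11111111111111111111111111111100
Mask: 255.255.255.252


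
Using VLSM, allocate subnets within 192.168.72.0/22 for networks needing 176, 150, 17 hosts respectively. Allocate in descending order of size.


176 hosts -> /24 (254 usable): 192.168.72.0/24
150 hosts -> /24 (254 usable): 192.168.73.0/24
17 hosts -> /27 (30 usable): 192.168.74.0/27
Allocation: 192.168.72.0/24 (176 hosts, 254 usable); 192.168.73.0/24 (150 hosts, 254 usable); 192.168.74.0/27 (17 hosts, 30 usable)


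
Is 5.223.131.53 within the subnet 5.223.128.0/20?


Subnet network: 5.223.128.0
Test IP AND mask: 5.223.128.0
Yes, 5.223.131.53 is in 5.223.128.0/20


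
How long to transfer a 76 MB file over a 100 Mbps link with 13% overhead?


Effective throughput = 100 * (1 - 13/100) = 87 Mbps
File size in Mb = 76 * 8 = 608 Mb
Time = 608 / 87
Time = 6.9885 seconds


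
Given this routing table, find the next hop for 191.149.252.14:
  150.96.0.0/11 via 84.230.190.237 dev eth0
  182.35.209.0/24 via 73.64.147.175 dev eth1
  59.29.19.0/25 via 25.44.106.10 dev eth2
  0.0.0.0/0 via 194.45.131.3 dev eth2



Longest prefix match for 191.149.252.14:
  /11 150.96.0.0: no
  /24 182.35.209.0: no
  /25 59.29.19.0: no
  /0 0.0.0.0: MATCH
Selected: next-hop 194.45.131.3 via eth2 (matched /0)


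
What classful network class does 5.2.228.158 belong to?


First octet: 5
Binary: 00000101
0xxxxxxx -> Class A (1-126)
Class A, default mask 255.0.0.0 (/8)


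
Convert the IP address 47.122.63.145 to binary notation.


47 = 00101111
122 = 01111010
63 = 00111111
145 = 10010001
Binary: 00101111.01111010.00111111.10010001


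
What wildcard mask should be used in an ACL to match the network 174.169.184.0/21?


Subnet mask: 255.255.248.0
Wildcard = 255.255.255.255 - subnet mask
255 - 255 = 0
255 - 255 = 0
255 - 248 = 7
255 - 0 = 255
Wildcard: 0.0.7.255


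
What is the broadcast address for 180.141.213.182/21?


Network: 180.141.208.0/21
Host bits = 11
Set all host bits to 1:
Broadcast: 180.141.215.255


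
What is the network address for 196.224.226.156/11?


IP:   11000100.11100000.11100010.10011100
Mask: 11111111.11100000.00000000.00000000
AND operation:
Net:  11000100.11100000.00000000.00000000
Network: 196.224.0.0/11


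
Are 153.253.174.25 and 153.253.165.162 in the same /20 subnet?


Mask: 255.255.240.0
153.253.174.25 AND mask = 153.253.160.0
153.253.165.162 AND mask = 153.253.160.0
Yes, same subnet (153.253.160.0)


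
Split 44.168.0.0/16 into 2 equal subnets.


New prefix = 16 + 1 = 17
Each subnet has 32768 addresses
  44.168.0.0/17
  44.168.128.0/17
Subnets: 44.168.0.0/17, 44.168.128.0/17


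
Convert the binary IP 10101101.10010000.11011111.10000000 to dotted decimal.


10101101 = 173
10010000 = 144
11011111 = 223
10000000 = 128
IP: 173.144.223.128


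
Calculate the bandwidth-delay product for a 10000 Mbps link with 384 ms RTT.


BDP = bandwidth * RTT
= 10000 Mbps * 384 ms
= 10000 * 1e6 * 384 / 1000 bits
= 3840000000 bits
= 480000000 bytes
= 468750 KB
BDP = 3840000000 bits (480000000 bytes)


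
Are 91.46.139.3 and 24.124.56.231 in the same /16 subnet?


Mask: 255.255.0.0
91.46.139.3 AND mask = 91.46.0.0
24.124.56.231 AND mask = 24.124.0.0
No, different subnets (91.46.0.0 vs 24.124.0.0)


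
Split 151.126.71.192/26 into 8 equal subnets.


New prefix = 26 + 3 = 29
Each subnet has 8 addresses
  151.126.71.192/29
  151.126.71.200/29
  151.126.71.208/29
  151.126.71.216/29
  151.126.71.224/29
  151.126.71.232/29
  151.126.71.240/29
  151.126.71.248/29
Subnets: 151.126.71.192/29, 151.126.71.200/29, 151.126.71.208/29, 151.126.71.216/29, 151.126.71.224/29, 151.126.71.232/29, 151.126.71.240/29, 151.126.71.248/29


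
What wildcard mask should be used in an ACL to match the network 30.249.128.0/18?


Subnet mask: 255.255.192.0
Wildcard = 255.255.255.255 - subnet mask
255 - 255 = 0
255 - 255 = 0
255 - 192 = 63
255 - 0 = 255
Wildcard: 0.0.63.255


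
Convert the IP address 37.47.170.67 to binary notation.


37 = 00100101
47 = 00101111
170 = 10101010
67 = 01000011
Binary: 00100101.00101111.10101010.01000011


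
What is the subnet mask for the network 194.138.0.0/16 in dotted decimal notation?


/16 means 16 network bits, 16 host bits
Binary: 11111111111111110000000000000000
Mask: 255.255.0.0


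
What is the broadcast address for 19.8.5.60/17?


Network: 19.8.0.0/17
Host bits = 15
Set all host bits to 1:
Broadcast: 19.8.127.255


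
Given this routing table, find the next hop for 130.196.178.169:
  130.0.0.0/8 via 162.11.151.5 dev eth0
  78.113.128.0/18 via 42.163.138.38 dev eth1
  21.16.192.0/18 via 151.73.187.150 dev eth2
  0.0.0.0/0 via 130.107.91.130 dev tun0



Longest prefix match for 130.196.178.169:
  /8 130.0.0.0: MATCH
  /18 78.113.128.0: no
  /18 21.16.192.0: no
  /0 0.0.0.0: MATCH
Selected: next-hop 162.11.151.5 via eth0 (matched /8)


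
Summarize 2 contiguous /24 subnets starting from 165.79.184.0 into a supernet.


Original prefix: /24
Number of subnets: 2 = 2^1
New prefix = 24 - 1 = 23
Supernet: 165.79.184.0/23


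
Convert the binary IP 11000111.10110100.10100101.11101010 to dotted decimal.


11000111 = 199
10110100 = 180
10100101 = 165
11101010 = 234
IP: 199.180.165.234


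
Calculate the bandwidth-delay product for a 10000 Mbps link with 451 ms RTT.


BDP = bandwidth * RTT
= 10000 Mbps * 451 ms
= 10000 * 1e6 * 451 / 1000 bits
= 4510000000 bits
= 563750000 bytes
= 550537.1094 KB
BDP = 4510000000 bits (563750000 bytes)


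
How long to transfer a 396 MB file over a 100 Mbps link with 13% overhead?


Effective throughput = 100 * (1 - 13/100) = 87 Mbps
File size in Mb = 396 * 8 = 3168 Mb
Time = 3168 / 87
Time = 36.4138 seconds


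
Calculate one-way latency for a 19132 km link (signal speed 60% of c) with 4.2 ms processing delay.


Speed = 0.6 * 3e5 km/s = 180000 km/s
Propagation delay = 19132 / 180000 = 0.1063 s = 106.2889 ms
Processing delay = 4.2 ms
Total one-way latency = 110.4889 ms


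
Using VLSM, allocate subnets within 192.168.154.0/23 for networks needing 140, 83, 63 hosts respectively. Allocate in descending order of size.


140 hosts -> /24 (254 usable): 192.168.154.0/24
83 hosts -> /25 (126 usable): 192.168.155.0/25
63 hosts -> /25 (126 usable): 192.168.155.128/25
Allocation: 192.168.154.0/24 (140 hosts, 254 usable); 192.168.155.0/25 (83 hosts, 126 usable); 192.168.155.128/25 (63 hosts, 126 usable)


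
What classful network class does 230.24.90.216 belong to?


First octet: 230
Binary: 11100110
1110xxxx -> Class D (224-239)
Class D (multicast), default mask N/A


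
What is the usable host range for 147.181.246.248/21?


Network: 147.181.240.0
Broadcast: 147.181.247.255
First usable = network + 1
Last usable = broadcast - 1
Range: 147.181.240.1 to 147.181.247.254


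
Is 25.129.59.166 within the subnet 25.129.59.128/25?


Subnet network: 25.129.59.128
Test IP AND mask: 25.129.59.128
Yes, 25.129.59.166 is in 25.129.59.128/25


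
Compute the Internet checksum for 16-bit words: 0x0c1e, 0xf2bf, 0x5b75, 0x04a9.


Sum all words (with carry folding):
+ 0x0c1e = 0x0c1e
+ 0xf2bf = 0xfedd
+ 0x5b75 = 0x5a53
+ 0x04a9 = 0x5efc
One's complement: ~0x5efc
Checksum = 0xa103


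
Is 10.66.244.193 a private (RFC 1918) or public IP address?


RFC 1918 private ranges:
  10.0.0.0/8 (10.0.0.0 - 10.255.255.255)
  172.16.0.0/12 (172.16.0.0 - 172.31.255.255)
  192.168.0.0/16 (192.168.0.0 - 192.168.255.255)
Private (in 10.0.0.0/8)


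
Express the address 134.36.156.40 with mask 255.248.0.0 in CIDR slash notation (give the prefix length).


Binary: 11111111.11111000.00000000.00000000
Count leading 1s
Prefix: /13


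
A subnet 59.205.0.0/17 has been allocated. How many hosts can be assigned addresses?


Host bits = 32 - 17 = 15
Total addresses = 2^15 = 32768
Usable = total - 2 (network and broadcast)
Usable hosts: 32766


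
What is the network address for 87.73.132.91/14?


IP:   01010111.01001001.10000100.01011011
Mask: 11111111.11111100.00000000.00000000
AND operation:
Net:  01010111.01001000.00000000.00000000
Network: 87.72.0.0/14


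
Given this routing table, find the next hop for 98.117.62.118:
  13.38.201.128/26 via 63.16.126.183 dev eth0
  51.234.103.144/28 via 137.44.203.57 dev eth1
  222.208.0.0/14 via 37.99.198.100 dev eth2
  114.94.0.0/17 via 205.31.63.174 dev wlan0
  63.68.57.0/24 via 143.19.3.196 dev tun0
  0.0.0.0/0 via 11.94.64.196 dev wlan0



Longest prefix match for 98.117.62.118:
  /26 13.38.201.128: no
  /28 51.234.103.144: no
  /14 222.208.0.0: no
  /17 114.94.0.0: no
  /24 63.68.57.0: no
  /0 0.0.0.0: MATCH
Selected: next-hop 11.94.64.196 via wlan0 (matched /0)


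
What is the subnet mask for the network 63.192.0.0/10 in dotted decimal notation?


/10 means 10 network bits, 22 host bits
Binary: 11111111110000000000000000000000
Mask: 255.192.0.0


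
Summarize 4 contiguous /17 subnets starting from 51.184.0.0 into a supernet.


Original prefix: /17
Number of subnets: 4 = 2^2
New prefix = 17 - 2 = 15
Supernet: 51.184.0.0/15
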